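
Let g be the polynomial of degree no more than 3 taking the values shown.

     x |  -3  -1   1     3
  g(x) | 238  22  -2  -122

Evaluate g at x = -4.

508

Forward differences of the values at x = -3, -1, 1, 3:
  g  : 238  22  -2  -122
  Δ  : -216  -24  -120
  Δ^2: 192  -96
  Δ^3: -288
The third differences are constant, confirming degree 3.
Interpolating (Newton forward form) and evaluating at x = -4 gives g(-4) = 508.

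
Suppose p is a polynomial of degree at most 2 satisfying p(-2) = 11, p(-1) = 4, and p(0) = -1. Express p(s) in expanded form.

Write p(s) = as^2 + bs + c. Substituting each data point gives a linear system:
  4a - 2b + c = 11
  a - b + c = 4
  c = -1
Solving the system yields a = 1, b = -4, c = -1.
So p(s) = s² - 4s - 1.
Check: p(-2) = 11. ✓

p(s) = s^2 - 4s - 1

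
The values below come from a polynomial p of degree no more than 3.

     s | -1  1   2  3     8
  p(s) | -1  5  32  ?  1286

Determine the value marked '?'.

The 4 known points determine the degree-3 polynomial uniquely.
Write p(s) = as^3 + bs^2 + cs + d. Substituting each data point gives a linear system:
  -a + b - c + d = -1
  a + b + c + d = 5
  8a + 4b + 2c + d = 32
  512a + 64b + 8c + d = 1286
Solving the system yields a = 2, b = 4, c = 1, d = -2.
So p(s) = 2s³ + 4s² + s - 2.
Then p(3) = 91.

91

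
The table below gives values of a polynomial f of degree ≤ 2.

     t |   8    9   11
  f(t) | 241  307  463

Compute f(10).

381

Write f(t) = at^2 + bt + c. Substituting each data point gives a linear system:
  64a + 8b + c = 241
  81a + 9b + c = 307
  121a + 11b + c = 463
Solving the system yields a = 4, b = -2, c = 1.
So f(t) = 4t^2 - 2t + 1.
Then f(10) = 381.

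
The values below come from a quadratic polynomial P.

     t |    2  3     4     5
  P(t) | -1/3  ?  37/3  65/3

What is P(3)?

5

The 3 known points determine the degree-2 polynomial uniquely.
Write P(t) = at^2 + bt + c. Substituting each data point gives a linear system:
  4a + 2b + c = -1/3
  16a + 4b + c = 37/3
  25a + 5b + c = 65/3
Solving the system yields a = 1, b = 1/3, c = -5.
So P(t) = t² + (1/3)t - 5.
Then P(3) = 5.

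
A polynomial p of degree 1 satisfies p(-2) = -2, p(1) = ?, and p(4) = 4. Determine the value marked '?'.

On equispaced nodes a degree-1 polynomial has vanishing second forward difference, so
  p(-2) - 2·p(1) + p(4) = 0.
Substituting the known values and solving for p(1):
  -2·p(1) = -2
  p(1) = 1.

1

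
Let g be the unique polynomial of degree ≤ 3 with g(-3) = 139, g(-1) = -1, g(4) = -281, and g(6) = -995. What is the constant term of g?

-5

Write g(s) = as^3 + bs^2 + cs + d. Substituting each data point gives a linear system:
  -27a + 9b - 3c + d = 139
  -a + b - c + d = -1
  64a + 16b + 4c + d = -281
  216a + 36b + 6c + d = -995
Solving the system yields a = -5, b = 2, c = 3, d = -5.
So g(s) = -5s^3 + 2s^2 + 3s - 5.
The constant term is -5.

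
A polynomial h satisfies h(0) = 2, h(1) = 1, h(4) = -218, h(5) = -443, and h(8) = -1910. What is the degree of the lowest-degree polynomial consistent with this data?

Divided differences on the nodes 0, 1, 4, 5, 8:
  order 0: 2  1  -218  -443  -1910
  order 1: -1  -73  -225  -489
  order 2: -18  -38  -66
  order 3: -4  -4
  order 4: 0
The order-3 divided differences are all -4 (nonzero) and every higher order vanishes, so the data lies on a polynomial of degree exactly 3.

3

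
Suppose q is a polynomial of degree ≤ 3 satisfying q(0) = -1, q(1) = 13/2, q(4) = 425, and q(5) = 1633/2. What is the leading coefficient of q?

Write q(s) = as^3 + bs^2 + cs + d. Substituting each data point gives a linear system:
  d = -1
  a + b + c + d = 13/2
  64a + 16b + 4c + d = 425
  125a + 25b + 5c + d = 1633/2
Solving the system yields a = 6, b = 3, c = -3/2, d = -1.
So q(s) = 6s³ + 3s² - (3/2)s - 1.
The leading coefficient is 6.

6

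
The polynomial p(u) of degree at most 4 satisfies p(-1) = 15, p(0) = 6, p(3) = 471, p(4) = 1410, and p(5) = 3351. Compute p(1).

Using the Lagrange interpolation formula with nodes -1, 0, 3, 4, 5:
  L_0(u) = u(u - 3)(u - 4)(u - 5) / 120
  L_1(u) = (u + 1)(u - 3)(u - 4)(u - 5) / -60
  L_2(u) = (u + 1)u(u - 4)(u - 5) / 24
  L_3(u) = (u + 1)u(u - 3)(u - 5) / -20
  L_4(u) = (u + 1)u(u - 3)(u - 4) / 60
Then p(u) = 15·L_0(u) + 6·L_1(u) + 471·L_2(u) + 1410·L_3(u) + 3351·L_4(u).
Expanding and collecting terms gives p(u) = 5u⁴ + u³ + 4u² - u + 6.
Evaluating at u = 1: p(1) = 15.

15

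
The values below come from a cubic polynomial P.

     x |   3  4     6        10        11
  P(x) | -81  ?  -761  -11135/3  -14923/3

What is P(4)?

The 4 known points determine the degree-3 polynomial uniquely.
Write P(x) = ax^3 + bx^2 + cx + d. Substituting each data point gives a linear system:
  27a + 9b + 3c + d = -81
  216a + 36b + 6c + d = -761
  1000a + 100b + 10c + d = -11135/3
  1331a + 121b + 11c + d = -14923/3
Solving the system yields a = -4, b = 3, c = -5/3, d = 5.
So P(x) = -4x³ + 3x² - (5/3)x + 5.
Then P(4) = -629/3.

-629/3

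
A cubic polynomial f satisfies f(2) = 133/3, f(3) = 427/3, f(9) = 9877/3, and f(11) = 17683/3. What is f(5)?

1825/3

Using the Lagrange interpolation formula with nodes 2, 3, 9, 11:
  L_0(t) = (t - 3)(t - 9)(t - 11) / -63
  L_1(t) = (t - 2)(t - 9)(t - 11) / 48
  L_2(t) = (t - 2)(t - 3)(t - 11) / -84
  L_3(t) = (t - 2)(t - 3)(t - 9) / 144
Then f(t) = 133/3·L_0(t) + 427/3·L_1(t) + 9877/3·L_2(t) + 17683/3·L_3(t).
Expanding and collecting terms gives f(t) = 4t^3 + 5t^2 - 3t - 5/3.
Evaluating at t = 5: f(5) = 1825/3.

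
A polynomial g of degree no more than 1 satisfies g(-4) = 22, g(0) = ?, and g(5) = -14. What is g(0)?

6

The 2 known points determine the degree-1 polynomial uniquely.
Write g(u) = au + b. Substituting each data point gives a linear system:
  -4a + b = 22
  5a + b = -14
Solving the system yields a = -4, b = 6.
So g(u) = -4u + 6.
Then g(0) = 6.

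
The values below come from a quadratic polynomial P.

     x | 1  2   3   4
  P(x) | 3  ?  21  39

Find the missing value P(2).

The 3 known points determine the degree-2 polynomial uniquely.
Write P(x) = ax^2 + bx + c. Substituting each data point gives a linear system:
  a + b + c = 3
  9a + 3b + c = 21
  16a + 4b + c = 39
Solving the system yields a = 3, b = -3, c = 3.
So P(x) = 3x^2 - 3x + 3.
Then P(2) = 9.

9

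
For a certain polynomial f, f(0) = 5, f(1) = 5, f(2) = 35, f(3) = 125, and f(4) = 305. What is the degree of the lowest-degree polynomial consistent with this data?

Forward differences of the values at n = 0, 1, 2, 3, 4:
  f  : 5  5  35  125  305
  Δ  : 0  30  90  180
  Δ^2: 30  60  90
  Δ^3: 30  30
  Δ^4: 0
The third differences are constant (30) and nonzero, while all higher differences vanish, so the minimal degree is 3.

3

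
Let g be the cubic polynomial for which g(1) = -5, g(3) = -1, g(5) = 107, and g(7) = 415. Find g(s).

Using the Lagrange interpolation formula with nodes 1, 3, 5, 7:
  L_0(s) = (s - 3)(s - 5)(s - 7) / -48
  L_1(s) = (s - 1)(s - 5)(s - 7) / 16
  L_2(s) = (s - 1)(s - 3)(s - 7) / -16
  L_3(s) = (s - 1)(s - 3)(s - 5) / 48
Then g(s) = -5·L_0(s) - 1·L_1(s) + 107·L_2(s) + 415·L_3(s).
Expanding and collecting terms gives g(s) = 2s³ - 5s² - 4s + 2.
Check: g(1) = -5. ✓

g(s) = 2s^3 - 5s^2 - 4s + 2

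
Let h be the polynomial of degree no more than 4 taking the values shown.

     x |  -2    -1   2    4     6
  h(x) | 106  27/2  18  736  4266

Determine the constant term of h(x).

0

Write h(x) = ax^4 + bx^3 + cx^2 + dx + e. Substituting each data point gives a linear system:
  16a - 8b + 4c - 2d + e = 106
  a - b + c - d + e = 27/2
  16a + 8b + 4c + 2d + e = 18
  256a + 64b + 16c + 4d + e = 736
  1296a + 216b + 36c + 6d + e = 4266
Solving the system yields a = 4, b = -4, c = -1/2, d = -6, e = 0.
So h(x) = 4x⁴ - 4x³ - (1/2)x² - 6x.
The constant term is 0.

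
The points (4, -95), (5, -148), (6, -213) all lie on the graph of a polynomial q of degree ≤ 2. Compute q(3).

-54

Using the Lagrange interpolation formula with nodes 4, 5, 6:
  L_0(u) = (u - 5)(u - 6) / 2
  L_1(u) = (u - 4)(u - 6) / -1
  L_2(u) = (u - 4)(u - 5) / 2
Then q(u) = -95·L_0(u) - 148·L_1(u) - 213·L_2(u).
Expanding and collecting terms gives q(u) = -6u^2 + u - 3.
Evaluating at u = 3: q(3) = -54.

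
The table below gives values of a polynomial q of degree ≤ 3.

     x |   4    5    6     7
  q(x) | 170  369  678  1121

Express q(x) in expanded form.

Write q(x) = ax^3 + bx^2 + cx + d. Substituting each data point gives a linear system:
  64a + 16b + 4c + d = 170
  125a + 25b + 5c + d = 369
  216a + 36b + 6c + d = 678
  343a + 49b + 7c + d = 1121
Solving the system yields a = 4, b = -5, c = 0, d = -6.
So q(x) = 4x^3 - 5x^2 - 6.
Check: q(5) = 369. ✓

q(x) = 4x^3 - 5x^2 - 6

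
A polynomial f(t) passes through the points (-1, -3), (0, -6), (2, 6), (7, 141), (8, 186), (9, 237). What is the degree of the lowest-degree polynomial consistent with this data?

Divided differences on the nodes -1, 0, 2, 7, 8, 9:
  order 0: -3  -6  6  141  186  237
  order 1: -3  6  27  45  51
  order 2: 3  3  3  3
  order 3: 0  0  0
  order 4: 0  0
  order 5: 0
The order-2 divided differences are all 3 (nonzero) and every higher order vanishes, so the data lies on a polynomial of degree exactly 2.

2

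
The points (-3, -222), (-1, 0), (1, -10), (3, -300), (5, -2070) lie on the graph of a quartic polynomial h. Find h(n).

Using the Lagrange interpolation formula with nodes -3, -1, 1, 3, 5:
  L_0(n) = (n + 1)(n - 1)(n - 3)(n - 5) / 384
  L_1(n) = (n + 3)(n - 1)(n - 3)(n - 5) / -96
  L_2(n) = (n + 3)(n + 1)(n - 3)(n - 5) / 64
  L_3(n) = (n + 3)(n + 1)(n - 1)(n - 5) / -96
  L_4(n) = (n + 3)(n + 1)(n - 1)(n - 3) / 384
Then h(n) = -222·L_0(n) + 0·L_1(n) - 10·L_2(n) - 300·L_3(n) - 2070·L_4(n).
Expanding and collecting terms gives h(n) = -3n^4 - n^3 - 2n^2 - 4n.
Check: h(3) = -300. ✓

h(n) = -3n^4 - n^3 - 2n^2 - 4n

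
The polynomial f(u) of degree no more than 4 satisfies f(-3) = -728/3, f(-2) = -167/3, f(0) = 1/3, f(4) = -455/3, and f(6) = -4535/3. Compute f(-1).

Using the Lagrange interpolation formula with nodes -3, -2, 0, 4, 6:
  L_0(u) = (u + 2)u(u - 4)(u - 6) / 189
  L_1(u) = (u + 3)u(u - 4)(u - 6) / -96
  L_2(u) = (u + 3)(u + 2)(u - 4)(u - 6) / 144
  L_3(u) = (u + 3)(u + 2)u(u - 6) / -336
  L_4(u) = (u + 3)(u + 2)u(u - 4) / 864
Then f(u) = -728/3·L_0(u) - 167/3·L_1(u) + 1/3·L_2(u) - 455/3·L_3(u) - 4535/3·L_4(u).
Expanding and collecting terms gives f(u) = -2u⁴ + 4u³ + 5u² + 6u + 1/3.
Evaluating at u = -1: f(-1) = -20/3.

-20/3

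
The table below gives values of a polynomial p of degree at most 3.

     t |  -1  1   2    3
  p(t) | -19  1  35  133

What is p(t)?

p(t) = 6t^3 - 4t^2 + 4t - 5

Using the Lagrange interpolation formula with nodes -1, 1, 2, 3:
  L_0(t) = (t - 1)(t - 2)(t - 3) / -24
  L_1(t) = (t + 1)(t - 2)(t - 3) / 4
  L_2(t) = (t + 1)(t - 1)(t - 3) / -3
  L_3(t) = (t + 1)(t - 1)(t - 2) / 8
Then p(t) = -19·L_0(t) + 1·L_1(t) + 35·L_2(t) + 133·L_3(t).
Expanding and collecting terms gives p(t) = 6t^3 - 4t^2 + 4t - 5.
Check: p(1) = 1. ✓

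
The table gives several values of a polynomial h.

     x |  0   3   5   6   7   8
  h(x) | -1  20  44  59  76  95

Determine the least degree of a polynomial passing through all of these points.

2

Divided differences on the nodes 0, 3, 5, 6, 7, 8:
  order 0: -1  20  44  59  76  95
  order 1: 7  12  15  17  19
  order 2: 1  1  1  1
  order 3: 0  0  0
  order 4: 0  0
  order 5: 0
The order-2 divided differences are all 1 (nonzero) and every higher order vanishes, so the data lies on a polynomial of degree exactly 2.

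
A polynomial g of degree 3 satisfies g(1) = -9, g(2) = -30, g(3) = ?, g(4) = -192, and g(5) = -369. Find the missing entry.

On equispaced nodes a degree-3 polynomial has vanishing fourth forward difference, so
  g(1) - 4·g(2) + 6·g(3) - 4·g(4) + g(5) = 0.
Substituting the known values and solving for g(3):
  6·g(3) = -510
  g(3) = -85.

-85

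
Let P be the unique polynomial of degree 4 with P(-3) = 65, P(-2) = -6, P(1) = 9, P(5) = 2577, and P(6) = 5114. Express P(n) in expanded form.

Using the Lagrange interpolation formula with nodes -3, -2, 1, 5, 6:
  L_0(n) = (n + 2)(n - 1)(n - 5)(n - 6) / 288
  L_1(n) = (n + 3)(n - 1)(n - 5)(n - 6) / -168
  L_2(n) = (n + 3)(n + 2)(n - 5)(n - 6) / 240
  L_3(n) = (n + 3)(n + 2)(n - 1)(n - 6) / -224
  L_4(n) = (n + 3)(n + 2)(n - 1)(n - 5) / 360
Then P(n) = 65·L_0(n) - 6·L_1(n) + 9·L_2(n) + 2577·L_3(n) + 5114·L_4(n).
Expanding and collecting terms gives P(n) = 3n⁴ + 6n³ - 2n² + 2.
Check: P(-3) = 65. ✓

P(n) = 3n^4 + 6n^3 - 2n^2 + 2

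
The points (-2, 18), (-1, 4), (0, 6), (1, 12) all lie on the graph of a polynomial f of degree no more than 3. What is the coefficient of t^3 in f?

-2

Write f(t) = at^3 + bt^2 + ct + d. Substituting each data point gives a linear system:
  -8a + 4b - 2c + d = 18
  -a + b - c + d = 4
  d = 6
  a + b + c + d = 12
Solving the system yields a = -2, b = 2, c = 6, d = 6.
So f(t) = -2t³ + 2t² + 6t + 6.
The leading coefficient is -2.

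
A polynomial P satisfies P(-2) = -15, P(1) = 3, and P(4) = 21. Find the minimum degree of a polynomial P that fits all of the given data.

Forward differences of the values at n = -2, 1, 4:
  P  : -15  3  21
  Δ  : 18  18
  Δ^2: 0
The first differences are constant (18) and nonzero, while all higher differences vanish, so the minimal degree is 1.

1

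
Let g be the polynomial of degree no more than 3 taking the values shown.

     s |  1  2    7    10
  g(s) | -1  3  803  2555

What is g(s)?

g(s) = 3s^3 - 4s^2 - 5s + 5

Write g(s) = as^3 + bs^2 + cs + d. Substituting each data point gives a linear system:
  a + b + c + d = -1
  8a + 4b + 2c + d = 3
  343a + 49b + 7c + d = 803
  1000a + 100b + 10c + d = 2555
Solving the system yields a = 3, b = -4, c = -5, d = 5.
So g(s) = 3s^3 - 4s^2 - 5s + 5.
Check: g(7) = 803. ✓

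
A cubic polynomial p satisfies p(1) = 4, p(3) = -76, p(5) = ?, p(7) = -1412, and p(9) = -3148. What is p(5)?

-468

The 4 known points determine the degree-3 polynomial uniquely.
Write p(t) = at^3 + bt^2 + ct + d. Substituting each data point gives a linear system:
  a + b + c + d = 4
  27a + 9b + 3c + d = -76
  343a + 49b + 7c + d = -1412
  729a + 81b + 9c + d = -3148
Solving the system yields a = -5, b = 6, c = 1, d = 2.
So p(t) = -5t^3 + 6t^2 + t + 2.
Then p(5) = -468.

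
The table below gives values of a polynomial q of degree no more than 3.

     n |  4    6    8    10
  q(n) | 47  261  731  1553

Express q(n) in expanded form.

Using the Lagrange interpolation formula with nodes 4, 6, 8, 10:
  L_0(n) = (n - 6)(n - 8)(n - 10) / -48
  L_1(n) = (n - 4)(n - 8)(n - 10) / 16
  L_2(n) = (n - 4)(n - 6)(n - 10) / -16
  L_3(n) = (n - 4)(n - 6)(n - 8) / 48
Then q(n) = 47·L_0(n) + 261·L_1(n) + 731·L_2(n) + 1553·L_3(n).
Expanding and collecting terms gives q(n) = 2n^3 - 4n^2 - 5n + 3.
Check: q(8) = 731. ✓

q(n) = 2n^3 - 4n^2 - 5n + 3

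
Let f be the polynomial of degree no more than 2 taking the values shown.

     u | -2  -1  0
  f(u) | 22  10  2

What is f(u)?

f(u) = 2u^2 - 6u + 2

Using the Lagrange interpolation formula with nodes -2, -1, 0:
  L_0(u) = (u + 1)u / 2
  L_1(u) = (u + 2)u / -1
  L_2(u) = (u + 2)(u + 1) / 2
Then f(u) = 22·L_0(u) + 10·L_1(u) + 2·L_2(u).
Expanding and collecting terms gives f(u) = 2u^2 - 6u + 2.
Check: f(-2) = 22. ✓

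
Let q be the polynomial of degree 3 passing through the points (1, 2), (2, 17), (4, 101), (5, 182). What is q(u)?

Write q(u) = au^3 + bu^2 + cu + d. Substituting each data point gives a linear system:
  a + b + c + d = 2
  8a + 4b + 2c + d = 17
  64a + 16b + 4c + d = 101
  125a + 25b + 5c + d = 182
Solving the system yields a = 1, b = 2, c = 2, d = -3.
So q(u) = u³ + 2u² + 2u - 3.
Check: q(2) = 17. ✓

q(u) = u^3 + 2u^2 + 2u - 3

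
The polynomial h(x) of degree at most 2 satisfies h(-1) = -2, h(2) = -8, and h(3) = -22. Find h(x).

Using the Lagrange interpolation formula with nodes -1, 2, 3:
  L_0(x) = (x - 2)(x - 3) / 12
  L_1(x) = (x + 1)(x - 3) / -3
  L_2(x) = (x + 1)(x - 2) / 4
Then h(x) = -2·L_0(x) - 8·L_1(x) - 22·L_2(x).
Expanding and collecting terms gives h(x) = -3x^2 + x + 2.
Check: h(2) = -8. ✓

h(x) = -3x^2 + x + 2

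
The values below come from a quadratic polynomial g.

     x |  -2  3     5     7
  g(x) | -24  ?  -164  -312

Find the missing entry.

The 3 known points determine the degree-2 polynomial uniquely.
Write g(x) = ax^2 + bx + c. Substituting each data point gives a linear system:
  4a - 2b + c = -24
  25a + 5b + c = -164
  49a + 7b + c = -312
Solving the system yields a = -6, b = -2, c = -4.
So g(x) = -6x² - 2x - 4.
Then g(3) = -64.

-64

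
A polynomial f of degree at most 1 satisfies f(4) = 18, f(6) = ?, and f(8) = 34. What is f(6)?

The 2 known points determine the degree-1 polynomial uniquely.
Write f(t) = at + b. Substituting each data point gives a linear system:
  4a + b = 18
  8a + b = 34
Solving the system yields a = 4, b = 2.
So f(t) = 4t + 2.
Then f(6) = 26.

26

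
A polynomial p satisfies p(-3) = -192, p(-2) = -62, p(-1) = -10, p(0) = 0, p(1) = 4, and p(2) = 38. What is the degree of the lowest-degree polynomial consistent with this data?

3

Forward differences of the values at t = -3, -2, -1, 0, 1, 2:
  p  : -192  -62  -10  0  4  38
  Δ  : 130  52  10  4  34
  Δ^2: -78  -42  -6  30
  Δ^3: 36  36  36
  Δ^4: 0  0
  Δ^5: 0
The third differences are constant (36) and nonzero, while all higher differences vanish, so the minimal degree is 3.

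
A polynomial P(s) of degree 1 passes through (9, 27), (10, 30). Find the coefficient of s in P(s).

3

Write P(s) = as + b. Substituting each data point gives a linear system:
  9a + b = 27
  10a + b = 30
Solving the system yields a = 3, b = 0.
So P(s) = 3s.
The leading coefficient is 3.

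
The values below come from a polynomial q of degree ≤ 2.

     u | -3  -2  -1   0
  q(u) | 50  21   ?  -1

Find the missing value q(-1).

4

On equispaced nodes a degree-2 polynomial has vanishing third forward difference, so
  - q(-3) + 3·q(-2) - 3·q(-1) + q(0) = 0.
Substituting the known values and solving for q(-1):
  -3·q(-1) = -12
  q(-1) = 4.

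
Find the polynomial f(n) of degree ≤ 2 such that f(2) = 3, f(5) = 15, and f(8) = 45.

f(n) = n^2 - 3n + 5

Write f(n) = an^2 + bn + c. Substituting each data point gives a linear system:
  4a + 2b + c = 3
  25a + 5b + c = 15
  64a + 8b + c = 45
Solving the system yields a = 1, b = -3, c = 5.
So f(n) = n^2 - 3n + 5.
Check: f(2) = 3. ✓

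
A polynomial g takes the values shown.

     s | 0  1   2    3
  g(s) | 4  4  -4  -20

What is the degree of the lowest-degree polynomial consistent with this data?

Forward differences of the values at s = 0, 1, 2, 3:
  g  : 4  4  -4  -20
  Δ  : 0  -8  -16
  Δ^2: -8  -8
  Δ^3: 0
The second differences are constant (-8) and nonzero, while all higher differences vanish, so the minimal degree is 2.

2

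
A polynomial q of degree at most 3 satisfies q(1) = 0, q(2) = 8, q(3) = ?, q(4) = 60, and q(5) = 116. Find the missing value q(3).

26

On equispaced nodes a degree-3 polynomial has vanishing fourth forward difference, so
  q(1) - 4·q(2) + 6·q(3) - 4·q(4) + q(5) = 0.
Substituting the known values and solving for q(3):
  6·q(3) = 156
  q(3) = 26.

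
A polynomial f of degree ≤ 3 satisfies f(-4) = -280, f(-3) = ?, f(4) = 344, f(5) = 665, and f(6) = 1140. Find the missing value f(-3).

The 4 known points determine the degree-3 polynomial uniquely.
Write f(s) = as^3 + bs^2 + cs + d. Substituting each data point gives a linear system:
  -64a + 16b - 4c + d = -280
  64a + 16b + 4c + d = 344
  125a + 25b + 5c + d = 665
  216a + 36b + 6c + d = 1140
Solving the system yields a = 5, b = 2, c = -2, d = 0.
So f(s) = 5s^3 + 2s^2 - 2s.
Then f(-3) = -111.

-111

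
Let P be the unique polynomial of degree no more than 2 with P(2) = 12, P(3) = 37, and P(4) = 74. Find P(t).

Write P(t) = at^2 + bt + c. Substituting each data point gives a linear system:
  4a + 2b + c = 12
  9a + 3b + c = 37
  16a + 4b + c = 74
Solving the system yields a = 6, b = -5, c = -2.
So P(t) = 6t^2 - 5t - 2.
Check: P(3) = 37. ✓

P(t) = 6t^2 - 5t - 2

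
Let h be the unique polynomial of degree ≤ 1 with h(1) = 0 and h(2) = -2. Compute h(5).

Write h(x) = ax + b. Substituting each data point gives a linear system:
  a + b = 0
  2a + b = -2
Solving the system yields a = -2, b = 2.
So h(x) = -2x + 2.
Then h(5) = -8.

-8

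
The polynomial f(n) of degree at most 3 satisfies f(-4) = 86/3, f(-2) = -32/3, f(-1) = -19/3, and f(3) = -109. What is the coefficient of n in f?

1/3

Write f(n) = an^3 + bn^2 + cn + d. Substituting each data point gives a linear system:
  -64a + 16b - 4c + d = 86/3
  -8a + 4b - 2c + d = -32/3
  -a + b - c + d = -19/3
  27a + 9b + 3c + d = -109
Solving the system yields a = -2, b = -6, c = 1/3, d = -2.
So f(n) = -2n^3 - 6n^2 + (1/3)n - 2.
The coefficient of n is 1/3.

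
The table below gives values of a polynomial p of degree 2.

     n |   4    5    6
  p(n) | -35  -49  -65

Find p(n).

Write p(n) = an^2 + bn + c. Substituting each data point gives a linear system:
  16a + 4b + c = -35
  25a + 5b + c = -49
  36a + 6b + c = -65
Solving the system yields a = -1, b = -5, c = 1.
So p(n) = -n^2 - 5n + 1.
Check: p(5) = -49. ✓

p(n) = -n^2 - 5n + 1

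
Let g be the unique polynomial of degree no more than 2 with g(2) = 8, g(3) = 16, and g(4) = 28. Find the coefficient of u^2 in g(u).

Write g(u) = au^2 + bu + c. Substituting each data point gives a linear system:
  4a + 2b + c = 8
  9a + 3b + c = 16
  16a + 4b + c = 28
Solving the system yields a = 2, b = -2, c = 4.
So g(u) = 2u^2 - 2u + 4.
The leading coefficient is 2.

2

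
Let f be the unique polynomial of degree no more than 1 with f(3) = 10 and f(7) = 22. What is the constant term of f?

1

Write f(x) = ax + b. Substituting each data point gives a linear system:
  3a + b = 10
  7a + b = 22
Solving the system yields a = 3, b = 1.
So f(x) = 3x + 1.
The constant term is 1.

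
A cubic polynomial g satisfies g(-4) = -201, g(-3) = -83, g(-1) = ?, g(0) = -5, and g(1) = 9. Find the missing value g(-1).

The 4 known points determine the degree-3 polynomial uniquely.
Write g(s) = as^3 + bs^2 + cs + d. Substituting each data point gives a linear system:
  -64a + 16b - 4c + d = -201
  -27a + 9b - 3c + d = -83
  d = -5
  a + b + c + d = 9
Solving the system yields a = 4, b = 5, c = 5, d = -5.
So g(s) = 4s³ + 5s² + 5s - 5.
Then g(-1) = -9.

-9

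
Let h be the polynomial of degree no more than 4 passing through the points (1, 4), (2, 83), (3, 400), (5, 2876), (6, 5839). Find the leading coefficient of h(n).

4

Write h(n) = an^4 + bn^3 + cn^2 + dn + e. Substituting each data point gives a linear system:
  a + b + c + d + e = 4
  16a + 8b + 4c + 2d + e = 83
  81a + 27b + 9c + 3d + e = 400
  625a + 125b + 25c + 5d + e = 2876
  1296a + 216b + 36c + 6d + e = 5839
Solving the system yields a = 4, b = 3, c = 1, d = -5, e = 1.
So h(n) = 4n^4 + 3n^3 + n^2 - 5n + 1.
The leading coefficient is 4.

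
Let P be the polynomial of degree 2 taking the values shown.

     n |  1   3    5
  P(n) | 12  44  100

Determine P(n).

P(n) = 3n^2 + 4n + 5

Using the Lagrange interpolation formula with nodes 1, 3, 5:
  L_0(n) = (n - 3)(n - 5) / 8
  L_1(n) = (n - 1)(n - 5) / -4
  L_2(n) = (n - 1)(n - 3) / 8
Then P(n) = 12·L_0(n) + 44·L_1(n) + 100·L_2(n).
Expanding and collecting terms gives P(n) = 3n² + 4n + 5.
Check: P(5) = 100. ✓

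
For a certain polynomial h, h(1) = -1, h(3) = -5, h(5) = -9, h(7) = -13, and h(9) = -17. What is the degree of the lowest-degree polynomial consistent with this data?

1

Forward differences of the values at u = 1, 3, 5, 7, 9:
  h  : -1  -5  -9  -13  -17
  Δ  : -4  -4  -4  -4
  Δ^2: 0  0  0
  Δ^3: 0  0
  Δ^4: 0
The first differences are constant (-4) and nonzero, while all higher differences vanish, so the minimal degree is 1.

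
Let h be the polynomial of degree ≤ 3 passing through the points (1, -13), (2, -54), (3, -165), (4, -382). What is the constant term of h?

-6

Write h(n) = an^3 + bn^2 + cn + d. Substituting each data point gives a linear system:
  a + b + c + d = -13
  8a + 4b + 2c + d = -54
  27a + 9b + 3c + d = -165
  64a + 16b + 4c + d = -382
Solving the system yields a = -6, b = 1, c = -2, d = -6.
So h(n) = -6n^3 + n^2 - 2n - 6.
The constant term is -6.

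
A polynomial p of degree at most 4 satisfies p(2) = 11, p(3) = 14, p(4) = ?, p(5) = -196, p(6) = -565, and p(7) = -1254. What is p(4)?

-33

The 5 known points determine the degree-4 polynomial uniquely.
Write p(u) = au^4 + bu^3 + cu^2 + du + e. Substituting each data point gives a linear system:
  16a + 8b + 4c + 2d + e = 11
  81a + 27b + 9c + 3d + e = 14
  625a + 125b + 25c + 5d + e = -196
  1296a + 216b + 36c + 6d + e = -565
  2401a + 343b + 49c + 7d + e = -1254
Solving the system yields a = -1, b = 3, c = 3, d = -4, e = -1.
So p(u) = -u^4 + 3u^3 + 3u^2 - 4u - 1.
Then p(4) = -33.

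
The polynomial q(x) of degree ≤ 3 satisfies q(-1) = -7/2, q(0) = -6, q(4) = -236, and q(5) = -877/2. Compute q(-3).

123/2

Using the Lagrange interpolation formula with nodes -1, 0, 4, 5:
  L_0(x) = x(x - 4)(x - 5) / -30
  L_1(x) = (x + 1)(x - 4)(x - 5) / 20
  L_2(x) = (x + 1)x(x - 5) / -20
  L_3(x) = (x + 1)x(x - 4) / 30
Then q(x) = -7/2·L_0(x) - 6·L_1(x) - 236·L_2(x) - 877/2·L_3(x).
Expanding and collecting terms gives q(x) = -3x³ - 2x² - (3/2)x - 6.
Evaluating at x = -3: q(-3) = 123/2.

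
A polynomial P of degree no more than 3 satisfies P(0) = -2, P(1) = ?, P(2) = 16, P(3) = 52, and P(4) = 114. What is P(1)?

0

The 4 known points determine the degree-3 polynomial uniquely.
Write P(x) = ax^3 + bx^2 + cx + d. Substituting each data point gives a linear system:
  d = -2
  8a + 4b + 2c + d = 16
  27a + 9b + 3c + d = 52
  64a + 16b + 4c + d = 114
Solving the system yields a = 1, b = 4, c = -3, d = -2.
So P(x) = x^3 + 4x^2 - 3x - 2.
Then P(1) = 0.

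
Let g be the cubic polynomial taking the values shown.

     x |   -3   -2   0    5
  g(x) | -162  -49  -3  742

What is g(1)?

2

Using the Lagrange interpolation formula with nodes -3, -2, 0, 5:
  L_0(x) = (x + 2)x(x - 5) / -24
  L_1(x) = (x + 3)x(x - 5) / 14
  L_2(x) = (x + 3)(x + 2)(x - 5) / -30
  L_3(x) = (x + 3)(x + 2)x / 280
Then g(x) = -162·L_0(x) - 49·L_1(x) - 3·L_2(x) + 742·L_3(x).
Expanding and collecting terms gives g(x) = 6x³ - x - 3.
Evaluating at x = 1: g(1) = 2.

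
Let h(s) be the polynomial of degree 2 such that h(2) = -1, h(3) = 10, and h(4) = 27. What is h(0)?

-5

Write h(s) = as^2 + bs + c. Substituting each data point gives a linear system:
  4a + 2b + c = -1
  9a + 3b + c = 10
  16a + 4b + c = 27
Solving the system yields a = 3, b = -4, c = -5.
So h(s) = 3s^2 - 4s - 5.
Then h(0) = -5.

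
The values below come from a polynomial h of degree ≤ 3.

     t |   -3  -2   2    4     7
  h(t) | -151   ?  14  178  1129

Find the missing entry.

-50

The 4 known points determine the degree-3 polynomial uniquely.
Write h(t) = at^3 + bt^2 + ct + d. Substituting each data point gives a linear system:
  -27a + 9b - 3c + d = -151
  8a + 4b + 2c + d = 14
  64a + 16b + 4c + d = 178
  343a + 49b + 7c + d = 1129
Solving the system yields a = 4, b = -5, c = 0, d = 2.
So h(t) = 4t³ - 5t² + 2.
Then h(-2) = -50.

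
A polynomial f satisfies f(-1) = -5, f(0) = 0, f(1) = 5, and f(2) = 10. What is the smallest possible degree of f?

1

Forward differences of the values at n = -1, 0, 1, 2:
  f  : -5  0  5  10
  Δ  : 5  5  5
  Δ^2: 0  0
  Δ^3: 0
The first differences are constant (5) and nonzero, while all higher differences vanish, so the minimal degree is 1.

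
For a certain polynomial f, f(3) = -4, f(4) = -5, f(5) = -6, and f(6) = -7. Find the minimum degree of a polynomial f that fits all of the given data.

1

Forward differences of the values at t = 3, 4, 5, 6:
  f  : -4  -5  -6  -7
  Δ  : -1  -1  -1
  Δ^2: 0  0
  Δ^3: 0
The first differences are constant (-1) and nonzero, while all higher differences vanish, so the minimal degree is 1.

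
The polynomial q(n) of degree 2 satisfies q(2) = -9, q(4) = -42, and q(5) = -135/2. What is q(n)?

q(n) = -3n^2 + (3/2)n

Write q(n) = an^2 + bn + c. Substituting each data point gives a linear system:
  4a + 2b + c = -9
  16a + 4b + c = -42
  25a + 5b + c = -135/2
Solving the system yields a = -3, b = 3/2, c = 0.
So q(n) = -3n^2 + (3/2)n.
Check: q(5) = -135/2. ✓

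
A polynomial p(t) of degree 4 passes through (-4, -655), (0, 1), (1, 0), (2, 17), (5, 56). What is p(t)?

Write p(t) = at^4 + bt^3 + ct^2 + dt + e. Substituting each data point gives a linear system:
  256a - 64b + 16c - 4d + e = -655
  e = 1
  a + b + c + d + e = 0
  16a + 8b + 4c + 2d + e = 17
  625a + 125b + 25c + 5d + e = 56
Solving the system yields a = -1, b = 6, c = -2, d = -4, e = 1.
So p(t) = -t⁴ + 6t³ - 2t² - 4t + 1.
Check: p(2) = 17. ✓

p(t) = -t^4 + 6t^3 - 2t^2 - 4t + 1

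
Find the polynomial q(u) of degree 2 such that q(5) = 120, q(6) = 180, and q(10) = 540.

Write q(u) = au^2 + bu + c. Substituting each data point gives a linear system:
  25a + 5b + c = 120
  36a + 6b + c = 180
  100a + 10b + c = 540
Solving the system yields a = 6, b = -6, c = 0.
So q(u) = 6u^2 - 6u.
Check: q(5) = 120. ✓

q(u) = 6u^2 - 6u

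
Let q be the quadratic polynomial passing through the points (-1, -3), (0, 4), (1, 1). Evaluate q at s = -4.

-84

Write q(s) = as^2 + bs + c. Substituting each data point gives a linear system:
  a - b + c = -3
  c = 4
  a + b + c = 1
Solving the system yields a = -5, b = 2, c = 4.
So q(s) = -5s^2 + 2s + 4.
Then q(-4) = -84.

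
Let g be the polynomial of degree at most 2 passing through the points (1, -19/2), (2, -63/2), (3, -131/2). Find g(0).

Using the Lagrange interpolation formula with nodes 1, 2, 3:
  L_0(t) = (t - 2)(t - 3) / 2
  L_1(t) = (t - 1)(t - 3) / -1
  L_2(t) = (t - 1)(t - 2) / 2
Then g(t) = -19/2·L_0(t) - 63/2·L_1(t) - 131/2·L_2(t).
Expanding and collecting terms gives g(t) = -6t^2 - 4t + 1/2.
Evaluating at t = 0: g(0) = 1/2.

1/2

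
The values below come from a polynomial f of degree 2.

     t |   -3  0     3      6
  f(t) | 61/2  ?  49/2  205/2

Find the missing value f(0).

On equispaced nodes a degree-2 polynomial has vanishing third forward difference, so
  - f(-3) + 3·f(0) - 3·f(3) + f(6) = 0.
Substituting the known values and solving for f(0):
  3·f(0) = 3/2
  f(0) = 1/2.

1/2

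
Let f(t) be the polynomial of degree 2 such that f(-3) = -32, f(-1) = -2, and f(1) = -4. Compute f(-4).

-59

Using the Lagrange interpolation formula with nodes -3, -1, 1:
  L_0(t) = (t + 1)(t - 1) / 8
  L_1(t) = (t + 3)(t - 1) / -4
  L_2(t) = (t + 3)(t + 1) / 8
Then f(t) = -32·L_0(t) - 2·L_1(t) - 4·L_2(t).
Expanding and collecting terms gives f(t) = -4t² - t + 1.
Evaluating at t = -4: f(-4) = -59.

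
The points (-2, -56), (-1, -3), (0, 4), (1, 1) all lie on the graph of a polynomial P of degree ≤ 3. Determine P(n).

Using the Lagrange interpolation formula with nodes -2, -1, 0, 1:
  L_0(n) = (n + 1)n(n - 1) / -6
  L_1(n) = (n + 2)n(n - 1) / 2
  L_2(n) = (n + 2)(n + 1)(n - 1) / -2
  L_3(n) = (n + 2)(n + 1)n / 6
Then P(n) = -56·L_0(n) - 3·L_1(n) + 4·L_2(n) + 1·L_3(n).
Expanding and collecting terms gives P(n) = 6n^3 - 5n^2 - 4n + 4.
Check: P(0) = 4. ✓

P(n) = 6n^3 - 5n^2 - 4n + 4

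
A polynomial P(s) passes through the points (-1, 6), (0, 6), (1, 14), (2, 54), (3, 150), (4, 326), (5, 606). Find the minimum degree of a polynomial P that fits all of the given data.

Forward differences of the values at s = -1, 0, 1, 2, 3, 4, 5:
  P  : 6  6  14  54  150  326  606
  Δ  : 0  8  40  96  176  280
  Δ^2: 8  32  56  80  104
  Δ^3: 24  24  24  24
  Δ^4: 0  0  0
  Δ^5: 0  0
  Δ^6: 0
The third differences are constant (24) and nonzero, while all higher differences vanish, so the minimal degree is 3.

3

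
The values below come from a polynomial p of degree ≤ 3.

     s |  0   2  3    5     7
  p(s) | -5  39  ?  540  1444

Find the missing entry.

The 4 known points determine the degree-3 polynomial uniquely.
Write p(s) = as^3 + bs^2 + cs + d. Substituting each data point gives a linear system:
  d = -5
  8a + 4b + 2c + d = 39
  125a + 25b + 5c + d = 540
  343a + 49b + 7c + d = 1444
Solving the system yields a = 4, b = 1, c = 4, d = -5.
So p(s) = 4s^3 + s^2 + 4s - 5.
Then p(3) = 124.

124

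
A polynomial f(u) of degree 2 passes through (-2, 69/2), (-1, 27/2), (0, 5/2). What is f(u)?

f(u) = 5u^2 - 6u + 5/2

Write f(u) = au^2 + bu + c. Substituting each data point gives a linear system:
  4a - 2b + c = 69/2
  a - b + c = 27/2
  c = 5/2
Solving the system yields a = 5, b = -6, c = 5/2.
So f(u) = 5u² - 6u + 5/2.
Check: f(-2) = 69/2. ✓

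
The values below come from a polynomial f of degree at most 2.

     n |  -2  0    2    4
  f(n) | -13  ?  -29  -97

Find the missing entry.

On equispaced nodes a degree-2 polynomial has vanishing third forward difference, so
  - f(-2) + 3·f(0) - 3·f(2) + f(4) = 0.
Substituting the known values and solving for f(0):
  3·f(0) = -3
  f(0) = -1.

-1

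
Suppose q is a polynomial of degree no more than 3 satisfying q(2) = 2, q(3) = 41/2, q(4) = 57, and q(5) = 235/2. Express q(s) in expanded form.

q(s) = s^3 - (1/2)s - 5

Using the Lagrange interpolation formula with nodes 2, 3, 4, 5:
  L_0(s) = (s - 3)(s - 4)(s - 5) / -6
  L_1(s) = (s - 2)(s - 4)(s - 5) / 2
  L_2(s) = (s - 2)(s - 3)(s - 5) / -2
  L_3(s) = (s - 2)(s - 3)(s - 4) / 6
Then q(s) = 2·L_0(s) + 41/2·L_1(s) + 57·L_2(s) + 235/2·L_3(s).
Expanding and collecting terms gives q(s) = s^3 - (1/2)s - 5.
Check: q(2) = 2. ✓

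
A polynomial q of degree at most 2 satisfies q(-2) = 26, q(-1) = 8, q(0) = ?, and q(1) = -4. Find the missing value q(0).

On equispaced nodes a degree-2 polynomial has vanishing third forward difference, so
  - q(-2) + 3·q(-1) - 3·q(0) + q(1) = 0.
Substituting the known values and solving for q(0):
  -3·q(0) = 6
  q(0) = -2.

-2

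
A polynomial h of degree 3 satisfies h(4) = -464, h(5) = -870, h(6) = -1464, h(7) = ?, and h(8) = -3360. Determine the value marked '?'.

The 4 known points determine the degree-3 polynomial uniquely.
Write h(t) = at^3 + bt^2 + ct + d. Substituting each data point gives a linear system:
  64a + 16b + 4c + d = -464
  125a + 25b + 5c + d = -870
  216a + 36b + 6c + d = -1464
  512a + 64b + 8c + d = -3360
Solving the system yields a = -6, b = -4, c = -4, d = 0.
So h(t) = -6t³ - 4t² - 4t.
Then h(7) = -2282.

-2282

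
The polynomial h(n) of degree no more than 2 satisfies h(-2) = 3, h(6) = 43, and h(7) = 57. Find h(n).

h(n) = n^2 + n + 1

Using the Lagrange interpolation formula with nodes -2, 6, 7:
  L_0(n) = (n - 6)(n - 7) / 72
  L_1(n) = (n + 2)(n - 7) / -8
  L_2(n) = (n + 2)(n - 6) / 9
Then h(n) = 3·L_0(n) + 43·L_1(n) + 57·L_2(n).
Expanding and collecting terms gives h(n) = n² + n + 1.
Check: h(-2) = 3. ✓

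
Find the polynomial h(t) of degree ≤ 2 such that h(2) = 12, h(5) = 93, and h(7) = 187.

h(t) = 4t^2 - t - 2

Using the Lagrange interpolation formula with nodes 2, 5, 7:
  L_0(t) = (t - 5)(t - 7) / 15
  L_1(t) = (t - 2)(t - 7) / -6
  L_2(t) = (t - 2)(t - 5) / 10
Then h(t) = 12·L_0(t) + 93·L_1(t) + 187·L_2(t).
Expanding and collecting terms gives h(t) = 4t^2 - t - 2.
Check: h(5) = 93. ✓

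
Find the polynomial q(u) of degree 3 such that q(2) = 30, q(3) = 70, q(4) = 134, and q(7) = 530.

q(u) = u^3 + 3u^2 + 6u - 2

Write q(u) = au^3 + bu^2 + cu + d. Substituting each data point gives a linear system:
  8a + 4b + 2c + d = 30
  27a + 9b + 3c + d = 70
  64a + 16b + 4c + d = 134
  343a + 49b + 7c + d = 530
Solving the system yields a = 1, b = 3, c = 6, d = -2.
So q(u) = u^3 + 3u^2 + 6u - 2.
Check: q(3) = 70. ✓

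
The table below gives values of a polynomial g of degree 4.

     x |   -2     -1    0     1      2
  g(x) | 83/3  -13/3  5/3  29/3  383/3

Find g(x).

Write g(x) = ax^4 + bx^3 + cx^2 + dx + e. Substituting each data point gives a linear system:
  16a - 8b + 4c - 2d + e = 83/3
  a - b + c - d + e = -13/3
  e = 5/3
  a + b + c + d + e = 29/3
  16a + 8b + 4c + 2d + e = 383/3
Solving the system yields a = 6, b = 6, c = -5, d = 1, e = 5/3.
So g(x) = 6x^4 + 6x^3 - 5x^2 + x + 5/3.
Check: g(2) = 383/3. ✓

g(x) = 6x^4 + 6x^3 - 5x^2 + x + 5/3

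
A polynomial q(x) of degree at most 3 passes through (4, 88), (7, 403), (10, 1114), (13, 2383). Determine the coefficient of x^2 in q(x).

1

Write q(x) = ax^3 + bx^2 + cx + d. Substituting each data point gives a linear system:
  64a + 16b + 4c + d = 88
  343a + 49b + 7c + d = 403
  1000a + 100b + 10c + d = 1114
  2197a + 169b + 13c + d = 2383
Solving the system yields a = 1, b = 1, c = 1, d = 4.
So q(x) = x³ + x² + x + 4.
The coefficient of x^2 is 1.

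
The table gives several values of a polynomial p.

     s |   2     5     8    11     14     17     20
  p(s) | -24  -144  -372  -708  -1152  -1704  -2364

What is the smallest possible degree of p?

Forward differences of the values at s = 2, 5, 8, 11, 14, 17, 20:
  p  : -24  -144  -372  -708  -1152  -1704  -2364
  Δ  : -120  -228  -336  -444  -552  -660
  Δ^2: -108  -108  -108  -108  -108
  Δ^3: 0  0  0  0
  Δ^4: 0  0  0
  Δ^5: 0  0
  Δ^6: 0
The second differences are constant (-108) and nonzero, while all higher differences vanish, so the minimal degree is 2.

2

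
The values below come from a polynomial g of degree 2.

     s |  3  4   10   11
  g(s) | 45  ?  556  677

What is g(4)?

The 3 known points determine the degree-2 polynomial uniquely.
Write g(s) = as^2 + bs + c. Substituting each data point gives a linear system:
  9a + 3b + c = 45
  100a + 10b + c = 556
  121a + 11b + c = 677
Solving the system yields a = 6, b = -5, c = 6.
So g(s) = 6s^2 - 5s + 6.
Then g(4) = 82.

82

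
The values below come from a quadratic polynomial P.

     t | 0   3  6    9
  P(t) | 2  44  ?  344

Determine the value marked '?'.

The 3 known points determine the degree-2 polynomial uniquely.
Write P(t) = at^2 + bt + c. Substituting each data point gives a linear system:
  c = 2
  9a + 3b + c = 44
  81a + 9b + c = 344
Solving the system yields a = 4, b = 2, c = 2.
So P(t) = 4t^2 + 2t + 2.
Then P(6) = 158.

158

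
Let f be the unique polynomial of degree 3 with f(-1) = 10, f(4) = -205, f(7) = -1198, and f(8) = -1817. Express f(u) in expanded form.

f(u) = -4u^3 + 4u^2 - 3u - 1

Using the Lagrange interpolation formula with nodes -1, 4, 7, 8:
  L_0(u) = (u - 4)(u - 7)(u - 8) / -360
  L_1(u) = (u + 1)(u - 7)(u - 8) / 60
  L_2(u) = (u + 1)(u - 4)(u - 8) / -24
  L_3(u) = (u + 1)(u - 4)(u - 7) / 36
Then f(u) = 10·L_0(u) - 205·L_1(u) - 1198·L_2(u) - 1817·L_3(u).
Expanding and collecting terms gives f(u) = -4u³ + 4u² - 3u - 1.
Check: f(7) = -1198. ✓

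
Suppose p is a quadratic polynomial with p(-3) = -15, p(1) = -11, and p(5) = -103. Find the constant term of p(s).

-3

Write p(s) = as^2 + bs + c. Substituting each data point gives a linear system:
  9a - 3b + c = -15
  a + b + c = -11
  25a + 5b + c = -103
Solving the system yields a = -3, b = -5, c = -3.
So p(s) = -3s^2 - 5s - 3.
The constant term is -3.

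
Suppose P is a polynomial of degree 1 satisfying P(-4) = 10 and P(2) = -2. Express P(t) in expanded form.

P(t) = -2t + 2

Using the Lagrange interpolation formula with nodes -4, 2:
  L_0(t) = (t - 2) / -6
  L_1(t) = (t + 4) / 6
Then P(t) = 10·L_0(t) - 2·L_1(t).
Expanding and collecting terms gives P(t) = -2t + 2.
Check: P(2) = -2. ✓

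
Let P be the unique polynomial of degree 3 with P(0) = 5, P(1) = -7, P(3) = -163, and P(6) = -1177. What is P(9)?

-3847

Using the Lagrange interpolation formula with nodes 0, 1, 3, 6:
  L_0(t) = (t - 1)(t - 3)(t - 6) / -18
  L_1(t) = t(t - 3)(t - 6) / 10
  L_2(t) = t(t - 1)(t - 6) / -18
  L_3(t) = t(t - 1)(t - 3) / 90
Then P(t) = 5·L_0(t) - 7·L_1(t) - 163·L_2(t) - 1177·L_3(t).
Expanding and collecting terms gives P(t) = -5t^3 - 2t^2 - 5t + 5.
Evaluating at t = 9: P(9) = -3847.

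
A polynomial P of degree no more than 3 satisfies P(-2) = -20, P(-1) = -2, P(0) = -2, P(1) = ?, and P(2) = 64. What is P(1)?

10

The 4 known points determine the degree-3 polynomial uniquely.
Write P(n) = an^3 + bn^2 + cn + d. Substituting each data point gives a linear system:
  -8a + 4b - 2c + d = -20
  -a + b - c + d = -2
  d = -2
  8a + 4b + 2c + d = 64
Solving the system yields a = 5, b = 6, c = 1, d = -2.
So P(n) = 5n^3 + 6n^2 + n - 2.
Then P(1) = 10.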